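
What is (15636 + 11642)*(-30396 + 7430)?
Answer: -626466548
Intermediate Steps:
(15636 + 11642)*(-30396 + 7430) = 27278*(-22966) = -626466548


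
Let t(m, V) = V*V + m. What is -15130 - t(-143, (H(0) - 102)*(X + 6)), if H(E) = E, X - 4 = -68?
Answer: -35014043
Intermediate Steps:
X = -64 (X = 4 - 68 = -64)
t(m, V) = m + V**2 (t(m, V) = V**2 + m = m + V**2)
-15130 - t(-143, (H(0) - 102)*(X + 6)) = -15130 - (-143 + ((0 - 102)*(-64 + 6))**2) = -15130 - (-143 + (-102*(-58))**2) = -15130 - (-143 + 5916**2) = -15130 - (-143 + 34999056) = -15130 - 1*34998913 = -15130 - 34998913 = -35014043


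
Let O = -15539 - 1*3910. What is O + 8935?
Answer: -10514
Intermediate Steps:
O = -19449 (O = -15539 - 3910 = -19449)
O + 8935 = -19449 + 8935 = -10514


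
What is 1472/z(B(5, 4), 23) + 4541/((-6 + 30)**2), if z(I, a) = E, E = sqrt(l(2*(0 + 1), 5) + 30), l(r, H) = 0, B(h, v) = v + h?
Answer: 4541/576 + 736*sqrt(30)/15 ≈ 276.63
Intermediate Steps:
B(h, v) = h + v
E = sqrt(30) (E = sqrt(0 + 30) = sqrt(30) ≈ 5.4772)
z(I, a) = sqrt(30)
1472/z(B(5, 4), 23) + 4541/((-6 + 30)**2) = 1472/(sqrt(30)) + 4541/((-6 + 30)**2) = 1472*(sqrt(30)/30) + 4541/(24**2) = 736*sqrt(30)/15 + 4541/576 = 4541/576 + 736*sqrt(30)/15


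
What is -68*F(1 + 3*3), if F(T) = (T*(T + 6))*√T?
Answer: -10880*√10 ≈ -34406.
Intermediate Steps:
F(T) = T^(3/2)*(6 + T) (F(T) = (T*(6 + T))*√T = T^(3/2)*(6 + T))
-68*F(1 + 3*3) = -68*(1 + 3*3)^(3/2)*(6 + (1 + 3*3)) = -68*(1 + 9)^(3/2)*(6 + (1 + 9)) = -68*10^(3/2)*(6 + 10) = -68*10*√10*16 = -10880*√10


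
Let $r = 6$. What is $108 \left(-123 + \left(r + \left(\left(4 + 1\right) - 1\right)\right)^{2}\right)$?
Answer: $-2484$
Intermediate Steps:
$108 \left(-123 + \left(r + \left(\left(4 + 1\right) - 1\right)\right)^{2}\right) = 108 \left(-123 + \left(6 + \left(\left(4 + 1\right) - 1\right)\right)^{2}\right) = 108 \left(-123 + \left(6 + \left(5 - 1\right)\right)^{2}\right) = 108 \left(-123 + \left(6 + 4\right)^{2}\right) = 108 \left(-123 + 10^{2}\right) = 108 \left(-123 + 100\right) = 108 \left(-23\right) = -2484$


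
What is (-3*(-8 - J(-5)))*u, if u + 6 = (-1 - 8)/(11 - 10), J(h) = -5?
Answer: -135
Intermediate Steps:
u = -15 (u = -6 + (-1 - 8)/(11 - 10) = -6 - 9/1 = -6 - 9*1 = -6 - 9 = -15)
(-3*(-8 - J(-5)))*u = -3*(-8 - 1*(-5))*(-15) = -3*(-8 + 5)*(-15) = -3*(-3)*(-15) = 9*(-15) = -135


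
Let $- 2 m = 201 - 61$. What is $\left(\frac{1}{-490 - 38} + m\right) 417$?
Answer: $- \frac{5137579}{176} \approx -29191.0$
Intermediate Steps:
$m = -70$ ($m = - \frac{201 - 61}{2} = \left(- \frac{1}{2}\right) 140 = -70$)
$\left(\frac{1}{-490 - 38} + m\right) 417 = \left(\frac{1}{-490 - 38} - 70\right) 417 = \left(\frac{1}{-528} - 70\right) 417 = \left(- \frac{1}{528} - 70\right) 417 = \left(- \frac{36961}{528}\right) 417 = - \frac{5137579}{176}$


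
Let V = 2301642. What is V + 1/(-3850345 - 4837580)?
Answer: 19996493072849/8687925 ≈ 2.3016e+6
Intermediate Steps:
V + 1/(-3850345 - 4837580) = 2301642 + 1/(-3850345 - 4837580) = 2301642 + 1/(-8687925) = 2301642 - 1/8687925 = 19996493072849/8687925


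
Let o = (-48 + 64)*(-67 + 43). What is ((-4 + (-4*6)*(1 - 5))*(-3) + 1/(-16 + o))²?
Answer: 12188380801/160000 ≈ 76177.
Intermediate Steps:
o = -384 (o = 16*(-24) = -384)
((-4 + (-4*6)*(1 - 5))*(-3) + 1/(-16 + o))² = ((-4 + (-4*6)*(1 - 5))*(-3) + 1/(-16 - 384))² = ((-4 - 24*(-4))*(-3) + 1/(-400))² = ((-4 + 96)*(-3) - 1/400)² = (92*(-3) - 1/400)² = (-276 - 1/400)² = (-110401/400)² = 12188380801/160000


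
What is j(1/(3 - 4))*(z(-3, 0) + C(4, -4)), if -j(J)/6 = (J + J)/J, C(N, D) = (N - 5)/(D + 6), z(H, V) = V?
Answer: 6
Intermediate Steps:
C(N, D) = (-5 + N)/(6 + D)
j(J) = -12 (j(J) = -6*(J + J)/J = -6*2*J/J = -6*2 = -12)
j(1/(3 - 4))*(z(-3, 0) + C(4, -4)) = -12*(0 + (-5 + 4)/(6 - 4)) = -12*(0 - 1/2) = -12*(-1/2) = 6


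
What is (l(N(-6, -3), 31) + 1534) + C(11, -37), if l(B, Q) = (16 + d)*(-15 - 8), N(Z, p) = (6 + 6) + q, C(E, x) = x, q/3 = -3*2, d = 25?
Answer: 554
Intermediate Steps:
q = -18 (q = 3*(-3*2) = 3*(-6) = -18)
N(Z, p) = -6 (N(Z, p) = (6 + 6) - 18 = 12 - 18 = -6)
l(B, Q) = -943 (l(B, Q) = (16 + 25)*(-15 - 8) = 41*(-23) = -943)
(l(N(-6, -3), 31) + 1534) + C(11, -37) = (-943 + 1534) - 37 = 591 - 37 = 554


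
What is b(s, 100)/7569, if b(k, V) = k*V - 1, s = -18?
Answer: -1801/7569 ≈ -0.23794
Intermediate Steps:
b(k, V) = -1 + V*k (b(k, V) = V*k - 1 = -1 + V*k)
b(s, 100)/7569 = (-1 + 100*(-18))/7569 = (-1 - 1800)*(1/7569) = -1801*1/7569 = -1801/7569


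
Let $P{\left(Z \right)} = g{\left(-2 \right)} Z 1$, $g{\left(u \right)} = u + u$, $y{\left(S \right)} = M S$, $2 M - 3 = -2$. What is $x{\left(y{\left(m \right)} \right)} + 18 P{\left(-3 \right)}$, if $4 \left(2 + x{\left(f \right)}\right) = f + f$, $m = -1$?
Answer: $\frac{855}{4} \approx 213.75$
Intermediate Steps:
$M = \frac{1}{2}$ ($M = \frac{3}{2} + \frac{1}{2} \left(-2\right) = \frac{3}{2} - 1 = \frac{1}{2} \approx 0.5$)
$y{\left(S \right)} = \frac{S}{2}$
$x{\left(f \right)} = -2 + \frac{f}{2}$ ($x{\left(f \right)} = -2 + \frac{f + f}{4} = -2 + \frac{2 f}{4} = -2 + \frac{f}{2}$)
$g{\left(u \right)} = 2 u$
$P{\left(Z \right)} = - 4 Z$ ($P{\left(Z \right)} = 2 \left(-2\right) Z 1 = - 4 Z 1 = - 4 Z$)
$x{\left(y{\left(m \right)} \right)} + 18 P{\left(-3 \right)} = \left(-2 + \frac{\frac{1}{2} \left(-1\right)}{2}\right) + 18 \left(\left(-4\right) \left(-3\right)\right) = \left(-2 + \frac{1}{2} \left(- \frac{1}{2}\right)\right) + 18 \cdot 12 = \left(-2 - \frac{1}{4}\right) + 216 = - \frac{9}{4} + 216 = \frac{855}{4}$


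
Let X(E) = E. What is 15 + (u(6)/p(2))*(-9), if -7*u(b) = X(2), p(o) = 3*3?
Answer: 107/7 ≈ 15.286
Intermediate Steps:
p(o) = 9
u(b) = -2/7 (u(b) = -⅐*2 = -2/7)
15 + (u(6)/p(2))*(-9) = 15 - 2/7/9*(-9) = 15 - 2/7*⅑*(-9) = 15 - 2/63*(-9) = 15 + 2/7 = 107/7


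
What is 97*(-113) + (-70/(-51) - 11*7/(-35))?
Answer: -2794144/255 ≈ -10957.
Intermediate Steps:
97*(-113) + (-70/(-51) - 11*7/(-35)) = -10961 + (-70*(-1/51) - 77*(-1/35)) = -10961 + (70/51 + 11/5) = -10961 + 911/255 = -2794144/255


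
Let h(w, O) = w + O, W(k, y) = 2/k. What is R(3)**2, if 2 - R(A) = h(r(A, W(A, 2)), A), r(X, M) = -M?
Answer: 1/9 ≈ 0.11111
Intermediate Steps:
h(w, O) = O + w
R(A) = 2 - A + 2/A (R(A) = 2 - (A - 2/A) = 2 + (-A + 2/A) = 2 - A + 2/A)
R(3)**2 = (2 - 1*3 + 2/3)**2 = (2 - 3 + 2*(1/3))**2 = (2 - 3 + 2/3)**2 = (-1/3)**2 = 1/9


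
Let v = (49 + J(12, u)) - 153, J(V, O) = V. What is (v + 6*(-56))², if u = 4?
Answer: 183184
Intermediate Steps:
v = -92 (v = (49 + 12) - 153 = 61 - 153 = -92)
(v + 6*(-56))² = (-92 + 6*(-56))² = (-92 - 336)² = (-428)² = 183184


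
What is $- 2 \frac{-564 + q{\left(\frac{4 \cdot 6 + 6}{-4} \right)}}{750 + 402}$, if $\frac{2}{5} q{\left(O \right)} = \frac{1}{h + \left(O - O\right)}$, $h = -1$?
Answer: $\frac{1133}{1152} \approx 0.98351$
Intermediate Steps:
$q{\left(O \right)} = - \frac{5}{2}$ ($q{\left(O \right)} = \frac{5}{2 \left(-1 + \left(O - O\right)\right)} = \frac{5}{2 \left(-1 + 0\right)} = \frac{5}{2 \left(-1\right)} = \frac{5}{2} \left(-1\right) = - \frac{5}{2}$)
$- 2 \frac{-564 + q{\left(\frac{4 \cdot 6 + 6}{-4} \right)}}{750 + 402} = - 2 \frac{-564 - \frac{5}{2}}{750 + 402} = - 2 \left(- \frac{1133}{2 \cdot 1152}\right) = - 2 \left(\left(- \frac{1133}{2}\right) \frac{1}{1152}\right) = \left(-2\right) \left(- \frac{1133}{2304}\right) = \frac{1133}{1152}$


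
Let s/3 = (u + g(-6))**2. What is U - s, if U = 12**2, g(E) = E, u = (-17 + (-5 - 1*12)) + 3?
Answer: -3963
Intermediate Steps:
u = -31 (u = (-17 + (-5 - 12)) + 3 = (-17 - 17) + 3 = -34 + 3 = -31)
s = 4107 (s = 3*(-31 - 6)**2 = 3*(-37)**2 = 3*1369 = 4107)
U = 144
U - s = 144 - 1*4107 = 144 - 4107 = -3963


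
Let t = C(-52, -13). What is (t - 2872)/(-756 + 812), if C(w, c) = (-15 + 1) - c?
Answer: -2873/56 ≈ -51.304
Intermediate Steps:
C(w, c) = -14 - c
t = -1 (t = -14 - 1*(-13) = -14 + 13 = -1)
(t - 2872)/(-756 + 812) = (-1 - 2872)/(-756 + 812) = -2873/56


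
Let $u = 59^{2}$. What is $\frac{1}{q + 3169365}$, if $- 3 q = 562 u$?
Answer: $\frac{3}{7551773} \approx 3.9726 \cdot 10^{-7}$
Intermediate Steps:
$u = 3481$
$q = - \frac{1956322}{3}$ ($q = - \frac{562 \cdot 3481}{3} = \left(- \frac{1}{3}\right) 1956322 = - \frac{1956322}{3} \approx -6.5211 \cdot 10^{5}$)
$\frac{1}{q + 3169365} = \frac{1}{- \frac{1956322}{3} + 3169365} = \frac{1}{\frac{7551773}{3}} = \frac{3}{7551773}$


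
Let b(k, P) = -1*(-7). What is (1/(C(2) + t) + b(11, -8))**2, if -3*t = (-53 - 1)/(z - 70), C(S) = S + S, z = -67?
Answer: 14799409/280900 ≈ 52.686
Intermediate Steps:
C(S) = 2*S
b(k, P) = 7
t = -18/137 (t = -(-53 - 1)/(3*(-67 - 70)) = -(-18)/(-137) = -(-18)*(-1)/137 = -1/3*54/137 = -18/137 ≈ -0.13139)
(1/(C(2) + t) + b(11, -8))**2 = (1/(2*2 - 18/137) + 7)**2 = (1/(4 - 18/137) + 7)**2 = (1/(530/137) + 7)**2 = (137/530 + 7)**2 = (3847/530)**2 = 14799409/280900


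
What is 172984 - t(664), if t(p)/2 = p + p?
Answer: 170328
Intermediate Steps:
t(p) = 4*p (t(p) = 2*(p + p) = 2*(2*p) = 4*p)
172984 - t(664) = 172984 - 4*664 = 172984 - 1*2656 = 172984 - 2656 = 170328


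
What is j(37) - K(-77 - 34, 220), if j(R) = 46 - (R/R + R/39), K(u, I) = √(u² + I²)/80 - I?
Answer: 10298/39 - √60721/80 ≈ 260.97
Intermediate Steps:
K(u, I) = -I + √(I² + u²)/80 (K(u, I) = √(I² + u²)*(1/80) - I = √(I² + u²)/80 - I = -I + √(I² + u²)/80)
j(R) = 45 - R/39 (j(R) = 46 - (1 + R*(1/39)) = 46 - (1 + R/39) = 46 + (-1 - R/39) = 45 - R/39)
j(37) - K(-77 - 34, 220) = (45 - 1/39*37) - (-1*220 + √(220² + (-77 - 34)²)/80) = (45 - 37/39) - (-220 + √(48400 + (-111)²)/80) = 1718/39 - (-220 + √(48400 + 12321)/80) = 1718/39 - (-220 + √60721/80) = 1718/39 + (220 - √60721/80) = 10298/39 - √60721/80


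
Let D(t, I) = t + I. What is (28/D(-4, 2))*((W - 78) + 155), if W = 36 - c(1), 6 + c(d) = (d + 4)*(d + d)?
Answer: -1526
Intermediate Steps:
c(d) = -6 + 2*d*(4 + d) (c(d) = -6 + (d + 4)*(d + d) = -6 + (4 + d)*(2*d) = -6 + 2*d*(4 + d))
D(t, I) = I + t
W = 32 (W = 36 - (-6 + 2*1**2 + 8*1) = 36 - (-6 + 2*1 + 8) = 36 - (-6 + 2 + 8) = 36 - 1*4 = 36 - 4 = 32)
(28/D(-4, 2))*((W - 78) + 155) = (28/(2 - 4))*((32 - 78) + 155) = (28/(-2))*(-46 + 155) = (28*(-1/2))*109 = -14*109 = -1526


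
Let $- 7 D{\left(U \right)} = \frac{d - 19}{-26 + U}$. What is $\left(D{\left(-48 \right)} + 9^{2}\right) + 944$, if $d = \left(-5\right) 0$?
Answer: $\frac{530931}{518} \approx 1025.0$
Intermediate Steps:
$d = 0$
$D{\left(U \right)} = \frac{19}{7 \left(-26 + U\right)}$ ($D{\left(U \right)} = - \frac{\left(0 - 19\right) \frac{1}{-26 + U}}{7} = - \frac{\left(-19\right) \frac{1}{-26 + U}}{7} = \frac{19}{7 \left(-26 + U\right)}$)
$\left(D{\left(-48 \right)} + 9^{2}\right) + 944 = \left(\frac{19}{7 \left(-26 - 48\right)} + 9^{2}\right) + 944 = \left(\frac{19}{7 \left(-74\right)} + 81\right) + 944 = \left(\frac{19}{7} \left(- \frac{1}{74}\right) + 81\right) + 944 = \left(- \frac{19}{518} + 81\right) + 944 = \frac{41939}{518} + 944 = \frac{530931}{518}$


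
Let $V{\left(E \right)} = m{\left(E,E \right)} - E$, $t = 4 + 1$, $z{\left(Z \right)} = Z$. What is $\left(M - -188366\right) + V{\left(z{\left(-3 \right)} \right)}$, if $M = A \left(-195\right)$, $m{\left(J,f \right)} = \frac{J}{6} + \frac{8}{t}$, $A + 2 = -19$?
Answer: $\frac{1924651}{10} \approx 1.9247 \cdot 10^{5}$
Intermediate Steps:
$A = -21$ ($A = -2 - 19 = -21$)
$t = 5$
$m{\left(J,f \right)} = \frac{8}{5} + \frac{J}{6}$ ($m{\left(J,f \right)} = \frac{J}{6} + \frac{8}{5} = \frac{8}{5} + \frac{J}{6}$)
$V{\left(E \right)} = \frac{8}{5} - \frac{5 E}{6}$ ($V{\left(E \right)} = \left(\frac{8}{5} + \frac{E}{6}\right) - E = \frac{8}{5} - \frac{5 E}{6}$)
$M = 4095$ ($M = \left(-21\right) \left(-195\right) = 4095$)
$\left(M - -188366\right) + V{\left(z{\left(-3 \right)} \right)} = \left(4095 - -188366\right) + \left(\frac{8}{5} - - \frac{5}{2}\right) = \left(4095 + 188366\right) + \left(\frac{8}{5} + \frac{5}{2}\right) = 192461 + \frac{41}{10} = \frac{1924651}{10}$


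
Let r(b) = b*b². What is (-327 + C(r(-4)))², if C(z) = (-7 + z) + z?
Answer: 213444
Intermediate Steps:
r(b) = b³
C(z) = -7 + 2*z
(-327 + C(r(-4)))² = (-327 + (-7 + 2*(-4)³))² = (-327 + (-7 + 2*(-64)))² = (-327 + (-7 - 128))² = (-327 - 135)² = (-462)² = 213444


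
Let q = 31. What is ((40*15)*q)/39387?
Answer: 6200/13129 ≈ 0.47224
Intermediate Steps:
((40*15)*q)/39387 = ((40*15)*31)/39387 = (600*31)*(1/39387) = 18600*(1/39387) = 6200/13129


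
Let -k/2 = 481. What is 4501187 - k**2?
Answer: 3575743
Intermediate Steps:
k = -962 (k = -2*481 = -962)
4501187 - k**2 = 4501187 - 1*(-962)**2 = 4501187 - 1*925444 = 4501187 - 925444 = 3575743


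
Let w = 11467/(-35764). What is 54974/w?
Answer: -1966090136/11467 ≈ -1.7146e+5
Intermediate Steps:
w = -11467/35764 (w = 11467*(-1/35764) = -11467/35764 ≈ -0.32063)
54974/w = 54974/(-11467/35764) = 54974*(-35764/11467) = -1966090136/11467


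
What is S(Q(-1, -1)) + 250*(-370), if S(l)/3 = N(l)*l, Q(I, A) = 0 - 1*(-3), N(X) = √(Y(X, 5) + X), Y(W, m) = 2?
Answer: -92500 + 9*√5 ≈ -92480.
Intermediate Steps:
N(X) = √(2 + X)
Q(I, A) = 3 (Q(I, A) = 0 + 3 = 3)
S(l) = 3*l*√(2 + l) (S(l) = 3*(√(2 + l)*l) = 3*(l*√(2 + l)) = 3*l*√(2 + l))
S(Q(-1, -1)) + 250*(-370) = 3*3*√(2 + 3) + 250*(-370) = 3*3*√5 - 92500 = 9*√5 - 92500 = -92500 + 9*√5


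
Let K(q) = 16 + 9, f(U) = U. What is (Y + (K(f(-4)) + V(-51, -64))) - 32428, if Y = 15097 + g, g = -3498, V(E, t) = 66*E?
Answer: -24170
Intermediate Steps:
K(q) = 25
Y = 11599 (Y = 15097 - 3498 = 11599)
(Y + (K(f(-4)) + V(-51, -64))) - 32428 = (11599 + (25 + 66*(-51))) - 32428 = (11599 + (25 - 3366)) - 32428 = (11599 - 3341) - 32428 = 8258 - 32428 = -24170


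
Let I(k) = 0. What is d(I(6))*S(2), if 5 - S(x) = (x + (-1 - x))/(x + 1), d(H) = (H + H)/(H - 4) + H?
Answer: 0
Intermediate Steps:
d(H) = H + 2*H/(-4 + H) (d(H) = (2*H)/(-4 + H) + H = 2*H/(-4 + H) + H = H + 2*H/(-4 + H))
S(x) = 5 + 1/(1 + x) (S(x) = 5 - (x + (-1 - x))/(x + 1) = 5 - (-1)/(1 + x) = 5 + 1/(1 + x))
d(I(6))*S(2) = (0*(-2 + 0)/(-4 + 0))*((6 + 5*2)/(1 + 2)) = (0*(-2)/(-4))*((6 + 10)/3) = (0*(-¼)*(-2))*((⅓)*16) = 0*(16/3) = 0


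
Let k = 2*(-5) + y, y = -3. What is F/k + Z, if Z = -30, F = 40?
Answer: -430/13 ≈ -33.077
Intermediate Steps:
k = -13 (k = 2*(-5) - 3 = -10 - 3 = -13)
F/k + Z = 40/(-13) - 30 = -1/13*40 - 30 = -40/13 - 30 = -430/13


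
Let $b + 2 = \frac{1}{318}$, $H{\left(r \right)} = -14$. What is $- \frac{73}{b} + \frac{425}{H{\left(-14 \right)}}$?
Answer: $\frac{55121}{8890} \approx 6.2003$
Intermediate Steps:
$b = - \frac{635}{318}$ ($b = -2 + \frac{1}{318} = - \frac{635}{318} \approx -1.9969$)
$- \frac{73}{b} + \frac{425}{H{\left(-14 \right)}} = - \frac{73}{- \frac{635}{318}} + \frac{425}{-14} = \left(-73\right) \left(- \frac{318}{635}\right) + 425 \left(- \frac{1}{14}\right) = \frac{23214}{635} - \frac{425}{14} = \frac{55121}{8890}$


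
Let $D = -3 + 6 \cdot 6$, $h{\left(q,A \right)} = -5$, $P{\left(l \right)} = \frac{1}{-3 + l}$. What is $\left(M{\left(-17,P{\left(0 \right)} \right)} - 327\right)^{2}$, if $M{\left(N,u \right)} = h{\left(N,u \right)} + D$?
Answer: $89401$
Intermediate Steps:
$D = 33$ ($D = -3 + 36 = 33$)
$M{\left(N,u \right)} = 28$ ($M{\left(N,u \right)} = -5 + 33 = 28$)
$\left(M{\left(-17,P{\left(0 \right)} \right)} - 327\right)^{2} = \left(28 - 327\right)^{2} = \left(-299\right)^{2} = 89401$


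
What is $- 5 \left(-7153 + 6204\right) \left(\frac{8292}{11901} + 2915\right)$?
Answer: $\frac{54883369905}{3967} \approx 1.3835 \cdot 10^{7}$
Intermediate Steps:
$- 5 \left(-7153 + 6204\right) \left(\frac{8292}{11901} + 2915\right) = - 5 \left(- 949 \left(8292 \cdot \frac{1}{11901} + 2915\right)\right) = - 5 \left(- 949 \left(\frac{2764}{3967} + 2915\right)\right) = - 5 \left(\left(-949\right) \frac{11566569}{3967}\right) = \left(-5\right) \left(- \frac{10976673981}{3967}\right) = \frac{54883369905}{3967}$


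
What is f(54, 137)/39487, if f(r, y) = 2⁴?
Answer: 16/39487 ≈ 0.00040520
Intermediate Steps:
f(r, y) = 16
f(54, 137)/39487 = 16/39487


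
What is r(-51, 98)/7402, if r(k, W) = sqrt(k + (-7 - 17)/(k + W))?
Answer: 3*I*sqrt(12643)/347894 ≈ 0.00096961*I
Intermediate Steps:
r(k, W) = sqrt(k - 24/(W + k))
r(-51, 98)/7402 = sqrt((-24 - 51*(98 - 51))/(98 - 51))/7402 = sqrt((-24 - 51*47)/47)*(1/7402) = sqrt((-24 - 2397)/47)*(1/7402) = sqrt((1/47)*(-2421))*(1/7402) = sqrt(-2421/47)*(1/7402) = (3*I*sqrt(12643)/47)*(1/7402) = 3*I*sqrt(12643)/347894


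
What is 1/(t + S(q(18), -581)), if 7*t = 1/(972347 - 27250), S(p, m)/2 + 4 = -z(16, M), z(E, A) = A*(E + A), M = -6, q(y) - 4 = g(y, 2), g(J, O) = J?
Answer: 6615679/740956049 ≈ 0.0089286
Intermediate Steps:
q(y) = 4 + y
z(E, A) = A*(A + E)
S(p, m) = 112 (S(p, m) = -8 + 2*(-(-6)*(-6 + 16)) = -8 + 2*(-(-6)*10) = -8 + 2*(-1*(-60)) = -8 + 2*60 = -8 + 120 = 112)
t = 1/6615679 (t = 1/(7*(972347 - 27250)) = (⅐)/945097 = (⅐)*(1/945097) = 1/6615679 ≈ 1.5116e-7)
1/(t + S(q(18), -581)) = 1/(1/6615679 + 112) = 1/(740956049/6615679) = 6615679/740956049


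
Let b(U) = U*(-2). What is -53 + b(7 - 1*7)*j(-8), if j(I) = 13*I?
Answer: -53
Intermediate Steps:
b(U) = -2*U
-53 + b(7 - 1*7)*j(-8) = -53 + (-2*(7 - 1*7))*(13*(-8)) = -53 - 2*(7 - 7)*(-104) = -53 - 2*0*(-104) = -53 + 0*(-104) = -53 + 0 = -53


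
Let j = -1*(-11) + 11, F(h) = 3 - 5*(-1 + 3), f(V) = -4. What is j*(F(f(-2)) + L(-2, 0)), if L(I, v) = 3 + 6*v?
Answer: -88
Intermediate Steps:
F(h) = -7 (F(h) = 3 - 5*2 = 3 - 1*10 = 3 - 10 = -7)
j = 22 (j = 11 + 11 = 22)
j*(F(f(-2)) + L(-2, 0)) = 22*(-7 + (3 + 6*0)) = 22*(-7 + (3 + 0)) = 22*(-7 + 3) = 22*(-4) = -88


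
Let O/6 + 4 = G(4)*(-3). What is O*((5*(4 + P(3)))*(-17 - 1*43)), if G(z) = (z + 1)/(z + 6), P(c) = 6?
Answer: 99000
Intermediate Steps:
G(z) = (1 + z)/(6 + z)
O = -33 (O = -24 + 6*(((1 + 4)/(6 + 4))*(-3)) = -24 + 6*((5/10)*(-3)) = -24 + 6*(((1/10)*5)*(-3)) = -24 + 6*((1/2)*(-3)) = -24 + 6*(-3/2) = -24 - 9 = -33)
O*((5*(4 + P(3)))*(-17 - 1*43)) = -33*5*(4 + 6)*(-17 - 1*43) = -33*5*10*(-17 - 43) = -1650*(-60) = -33*(-3000) = 99000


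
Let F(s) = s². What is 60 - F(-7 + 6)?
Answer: 59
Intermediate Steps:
60 - F(-7 + 6) = 60 - (-7 + 6)² = 60 - 1*(-1)² = 60 - 1*1 = 60 - 1 = 59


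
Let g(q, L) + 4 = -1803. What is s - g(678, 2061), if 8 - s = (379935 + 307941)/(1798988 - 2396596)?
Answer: 271336599/149402 ≈ 1816.2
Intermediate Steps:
g(q, L) = -1807 (g(q, L) = -4 - 1803 = -1807)
s = 1367185/149402 (s = 8 - (379935 + 307941)/(1798988 - 2396596) = 8 - 687876/(-597608) = 8 - 687876*(-1)/597608 = 8 - 1*(-171969/149402) = 8 + 171969/149402 = 1367185/149402 ≈ 9.1510)
s - g(678, 2061) = 1367185/149402 - 1*(-1807) = 1367185/149402 + 1807 = 271336599/149402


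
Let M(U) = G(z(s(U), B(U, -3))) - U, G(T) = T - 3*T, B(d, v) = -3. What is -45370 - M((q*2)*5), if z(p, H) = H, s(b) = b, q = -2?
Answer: -45396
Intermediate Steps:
G(T) = -2*T
M(U) = 6 - U (M(U) = -2*(-3) - U = 6 - U)
-45370 - M((q*2)*5) = -45370 - (6 - (-2*2)*5) = -45370 - (6 - (-4)*5) = -45370 - (6 - 1*(-20)) = -45370 - (6 + 20) = -45370 - 1*26 = -45370 - 26 = -45396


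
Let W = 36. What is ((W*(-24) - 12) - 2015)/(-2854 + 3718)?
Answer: -2891/864 ≈ -3.3461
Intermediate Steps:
((W*(-24) - 12) - 2015)/(-2854 + 3718) = ((36*(-24) - 12) - 2015)/(-2854 + 3718) = ((-864 - 12) - 2015)/864 = (-876 - 2015)*(1/864) = -2891*1/864 = -2891/864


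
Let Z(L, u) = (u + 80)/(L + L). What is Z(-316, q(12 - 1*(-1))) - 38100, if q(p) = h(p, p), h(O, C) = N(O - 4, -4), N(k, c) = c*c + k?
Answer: -24079305/632 ≈ -38100.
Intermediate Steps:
N(k, c) = k + c² (N(k, c) = c² + k = k + c²)
h(O, C) = 12 + O (h(O, C) = (O - 4) + (-4)² = (-4 + O) + 16 = 12 + O)
q(p) = 12 + p
Z(L, u) = (80 + u)/(2*L) (Z(L, u) = (80 + u)/((2*L)) = (80 + u)*(1/(2*L)) = (80 + u)/(2*L))
Z(-316, q(12 - 1*(-1))) - 38100 = (½)*(80 + (12 + (12 - 1*(-1))))/(-316) - 38100 = (½)*(-1/316)*(80 + (12 + (12 + 1))) - 38100 = (½)*(-1/316)*(80 + (12 + 13)) - 38100 = (½)*(-1/316)*(80 + 25) - 38100 = (½)*(-1/316)*105 - 38100 = -105/632 - 38100 = -24079305/632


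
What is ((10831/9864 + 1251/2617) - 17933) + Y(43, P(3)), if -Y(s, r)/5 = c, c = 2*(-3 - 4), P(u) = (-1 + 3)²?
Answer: -461076369353/25814088 ≈ -17861.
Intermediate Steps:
P(u) = 4 (P(u) = 2² = 4)
c = -14 (c = 2*(-7) = -14)
Y(s, r) = 70 (Y(s, r) = -5*(-14) = 70)
((10831/9864 + 1251/2617) - 17933) + Y(43, P(3)) = ((10831/9864 + 1251/2617) - 17933) + 70 = (40684591/25814088 - 17933) + 70 = -462883355513/25814088 + 70 = -461076369353/25814088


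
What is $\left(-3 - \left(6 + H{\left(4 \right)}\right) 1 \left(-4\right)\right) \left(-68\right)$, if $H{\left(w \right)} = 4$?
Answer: $-2516$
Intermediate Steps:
$\left(-3 - \left(6 + H{\left(4 \right)}\right) 1 \left(-4\right)\right) \left(-68\right) = \left(-3 - \left(6 + 4\right) 1 \left(-4\right)\right) \left(-68\right) = \left(-3 - 10 \left(-4\right)\right) \left(-68\right) = \left(-3 - -40\right) \left(-68\right) = \left(-3 + 40\right) \left(-68\right) = 37 \left(-68\right) = -2516$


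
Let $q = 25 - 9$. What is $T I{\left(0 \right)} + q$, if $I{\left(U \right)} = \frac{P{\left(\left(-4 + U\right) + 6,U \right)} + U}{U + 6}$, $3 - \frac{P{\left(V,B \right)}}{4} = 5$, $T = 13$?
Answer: $- \frac{4}{3} \approx -1.3333$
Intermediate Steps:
$q = 16$
$P{\left(V,B \right)} = -8$ ($P{\left(V,B \right)} = 12 - 20 = -8$)
$I{\left(U \right)} = \frac{-8 + U}{6 + U}$ ($I{\left(U \right)} = \frac{-8 + U}{U + 6} = \frac{-8 + U}{6 + U}$)
$T I{\left(0 \right)} + q = 13 \frac{-8 + 0}{6 + 0} + 16 = 13 \cdot \frac{1}{6} \left(-8\right) + 16 = 13 \left(- \frac{4}{3}\right) + 16 = - \frac{52}{3} + 16 = - \frac{4}{3}$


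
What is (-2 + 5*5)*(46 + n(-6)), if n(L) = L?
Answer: 920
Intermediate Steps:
(-2 + 5*5)*(46 + n(-6)) = (-2 + 5*5)*(46 - 6) = (-2 + 25)*40 = 23*40 = 920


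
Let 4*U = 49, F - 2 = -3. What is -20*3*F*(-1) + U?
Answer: -191/4 ≈ -47.750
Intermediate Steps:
F = -1 (F = 2 - 3 = -1)
U = 49/4 (U = (¼)*49 = 49/4 ≈ 12.250)
-20*3*F*(-1) + U = -20*3*(-1)*(-1) + 49/4 = -(-60)*(-1) + 49/4 = -20*3 + 49/4 = -60 + 49/4 = -191/4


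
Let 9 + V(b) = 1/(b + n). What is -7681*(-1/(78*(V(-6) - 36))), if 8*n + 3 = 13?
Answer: -145939/67002 ≈ -2.1781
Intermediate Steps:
n = 5/4 (n = -3/8 + (1/8)*13 = -3/8 + 13/8 = 5/4 ≈ 1.2500)
V(b) = -9 + 1/(5/4 + b) (V(b) = -9 + 1/(b + 5/4) = -9 + 1/(5/4 + b))
-7681*(-1/(78*(V(-6) - 36))) = -7681*(-1/(78*((-41 - 36*(-6))/(5 + 4*(-6)) - 36))) = -7681*(-1/(78*((-41 + 216)/(5 - 24) - 36))) = -7681*(-1/(78*(175/(-19) - 36))) = -7681*(-1/(78*(-1/19*175 - 36))) = -7681*(-1/(78*(-175/19 - 36))) = -7681/((-859/19*(-78))) = -7681/67002/19 = -7681*19/67002 = -145939/67002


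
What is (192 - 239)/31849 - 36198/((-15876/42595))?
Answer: 389734136893/4012974 ≈ 97119.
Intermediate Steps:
(192 - 239)/31849 - 36198/((-15876/42595)) = -47*1/31849 - 36198/((-15876*1/42595)) = -47/31849 - 36198/(-2268/6085) = -47/31849 - 36198*(-6085/2268) = -47/31849 + 12236935/126 = 389734136893/4012974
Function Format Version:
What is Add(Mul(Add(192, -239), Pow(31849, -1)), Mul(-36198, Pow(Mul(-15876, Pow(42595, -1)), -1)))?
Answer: Rational(389734136893, 4012974) ≈ 97119.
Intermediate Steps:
Add(Mul(Add(192, -239), Pow(31849, -1)), Mul(-36198, Pow(Mul(-15876, Pow(42595, -1)), -1))) = Add(Mul(-47, Rational(1, 31849)), Mul(-36198, Pow(Mul(-15876, Rational(1, 42595)), -1))) = Add(Rational(-47, 31849), Mul(-36198, Pow(Rational(-2268, 6085), -1))) = Add(Rational(-47, 31849), Mul(-36198, Rational(-6085, 2268))) = Add(Rational(-47, 31849), Rational(12236935, 126)) = Rational(389734136893, 4012974)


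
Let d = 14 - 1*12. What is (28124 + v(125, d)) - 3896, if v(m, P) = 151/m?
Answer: 3028651/125 ≈ 24229.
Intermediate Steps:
d = 2 (d = 14 - 12 = 2)
(28124 + v(125, d)) - 3896 = (28124 + 151/125) - 3896 = 3515651/125 - 3896 = 3028651/125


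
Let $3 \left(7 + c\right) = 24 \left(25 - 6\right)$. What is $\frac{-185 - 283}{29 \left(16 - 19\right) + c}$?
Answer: $- \frac{234}{29} \approx -8.069$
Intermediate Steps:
$c = 145$ ($c = -7 + \frac{24 \left(25 - 6\right)}{3} = -7 + \frac{24 \cdot 19}{3} = -7 + \frac{1}{3} \cdot 456 = -7 + 152 = 145$)
$\frac{-185 - 283}{29 \left(16 - 19\right) + c} = \frac{-185 - 283}{29 \left(16 - 19\right) + 145} = - \frac{468}{29 \left(-3\right) + 145} = - \frac{468}{-87 + 145} = - \frac{468}{58} = \left(-468\right) \frac{1}{58} = - \frac{234}{29}$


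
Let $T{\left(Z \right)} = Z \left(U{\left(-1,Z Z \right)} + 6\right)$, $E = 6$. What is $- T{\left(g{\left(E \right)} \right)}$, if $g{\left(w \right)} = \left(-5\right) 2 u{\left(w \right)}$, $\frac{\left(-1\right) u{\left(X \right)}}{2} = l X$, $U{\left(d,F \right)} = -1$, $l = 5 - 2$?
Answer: $-1800$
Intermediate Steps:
$l = 3$ ($l = 5 - 2 = 3$)
$u{\left(X \right)} = - 6 X$ ($u{\left(X \right)} = - 2 \cdot 3 X = - 6 X$)
$g{\left(w \right)} = 60 w$ ($g{\left(w \right)} = \left(-5\right) 2 \left(- 6 w\right) = - 10 \left(- 6 w\right) = 60 w$)
$T{\left(Z \right)} = 5 Z$ ($T{\left(Z \right)} = Z \left(-1 + 6\right) = Z 5 = 5 Z$)
$- T{\left(g{\left(E \right)} \right)} = - 5 \cdot 60 \cdot 6 = - 5 \cdot 360 = \left(-1\right) 1800 = -1800$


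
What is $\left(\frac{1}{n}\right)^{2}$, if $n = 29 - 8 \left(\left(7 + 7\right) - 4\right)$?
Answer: $\frac{1}{2601} \approx 0.00038447$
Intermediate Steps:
$n = -51$ ($n = 29 - 8 \left(14 - 4\right) = 29 - 80 = -51$)
$\left(\frac{1}{n}\right)^{2} = \left(\frac{1}{-51}\right)^{2} = \left(- \frac{1}{51}\right)^{2} = \frac{1}{2601}$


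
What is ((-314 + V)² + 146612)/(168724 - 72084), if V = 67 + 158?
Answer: 154533/96640 ≈ 1.5991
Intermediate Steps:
V = 225
((-314 + V)² + 146612)/(168724 - 72084) = ((-314 + 225)² + 146612)/(168724 - 72084) = ((-89)² + 146612)/96640 = (7921 + 146612)*(1/96640) = 154533*(1/96640) = 154533/96640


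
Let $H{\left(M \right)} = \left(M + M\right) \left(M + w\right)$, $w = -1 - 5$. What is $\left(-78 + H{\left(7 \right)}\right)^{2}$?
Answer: $4096$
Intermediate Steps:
$w = -6$
$H{\left(M \right)} = 2 M \left(-6 + M\right)$ ($H{\left(M \right)} = \left(M + M\right) \left(M - 6\right) = 2 M \left(-6 + M\right)$)
$\left(-78 + H{\left(7 \right)}\right)^{2} = \left(-78 + 2 \cdot 7 \left(-6 + 7\right)\right)^{2} = \left(-78 + 2 \cdot 7 \cdot 1\right)^{2} = \left(-78 + 14\right)^{2} = \left(-64\right)^{2} = 4096$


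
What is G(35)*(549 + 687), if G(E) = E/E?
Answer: 1236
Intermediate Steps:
G(E) = 1
G(35)*(549 + 687) = 1*(549 + 687) = 1*1236 = 1236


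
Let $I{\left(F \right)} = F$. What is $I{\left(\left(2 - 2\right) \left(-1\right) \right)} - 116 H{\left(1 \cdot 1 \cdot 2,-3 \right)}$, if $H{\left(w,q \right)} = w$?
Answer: $-232$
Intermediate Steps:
$I{\left(\left(2 - 2\right) \left(-1\right) \right)} - 116 H{\left(1 \cdot 1 \cdot 2,-3 \right)} = \left(2 - 2\right) \left(-1\right) - 116 \cdot 1 \cdot 1 \cdot 2 = 0 \left(-1\right) - 116 \cdot 1 \cdot 2 = 0 - 232 = -232$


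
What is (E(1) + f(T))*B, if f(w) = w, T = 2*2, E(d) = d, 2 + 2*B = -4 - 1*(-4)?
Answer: -5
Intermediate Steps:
B = -1 (B = -1 + (-4 - 1*(-4))/2 = -1 + (-4 + 4)/2 = -1 + (½)*0 = -1 + 0 = -1)
T = 4
(E(1) + f(T))*B = (1 + 4)*(-1) = 5*(-1) = -5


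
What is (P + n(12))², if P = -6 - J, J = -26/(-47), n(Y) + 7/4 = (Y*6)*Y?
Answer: 25879478641/35344 ≈ 7.3222e+5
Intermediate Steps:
n(Y) = -7/4 + 6*Y² (n(Y) = -7/4 + (Y*6)*Y = -7/4 + (6*Y)*Y = -7/4 + 6*Y²)
J = 26/47 (J = -26*(-1/47) = 26/47 ≈ 0.55319)
P = -308/47 (P = -6 - 1*26/47 = -6 - 26/47 = -308/47 ≈ -6.5532)
(P + n(12))² = (-308/47 + (-7/4 + 6*12²))² = (-308/47 + (-7/4 + 6*144))² = (-308/47 + (-7/4 + 864))² = (-308/47 + 3449/4)² = (160871/188)² = 25879478641/35344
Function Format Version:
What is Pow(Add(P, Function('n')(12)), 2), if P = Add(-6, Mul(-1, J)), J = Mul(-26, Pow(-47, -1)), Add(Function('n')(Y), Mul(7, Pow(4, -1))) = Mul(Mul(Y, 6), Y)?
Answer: Rational(25879478641, 35344) ≈ 7.3222e+5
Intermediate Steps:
Function('n')(Y) = Add(Rational(-7, 4), Mul(6, Pow(Y, 2))) (Function('n')(Y) = Add(Rational(-7, 4), Mul(Mul(Y, 6), Y)) = Add(Rational(-7, 4), Mul(Mul(6, Y), Y)) = Add(Rational(-7, 4), Mul(6, Pow(Y, 2))))
J = Rational(26, 47) (J = Mul(-26, Rational(-1, 47)) = Rational(26, 47) ≈ 0.55319)
P = Rational(-308, 47) (P = Add(-6, Mul(-1, Rational(26, 47))) = Add(-6, Rational(-26, 47)) = Rational(-308, 47) ≈ -6.5532)
Pow(Add(P, Function('n')(12)), 2) = Pow(Add(Rational(-308, 47), Add(Rational(-7, 4), Mul(6, Pow(12, 2)))), 2) = Pow(Add(Rational(-308, 47), Add(Rational(-7, 4), Mul(6, 144))), 2) = Pow(Add(Rational(-308, 47), Add(Rational(-7, 4), 864)), 2) = Pow(Add(Rational(-308, 47), Rational(3449, 4)), 2) = Pow(Rational(160871, 188), 2) = Rational(25879478641, 35344)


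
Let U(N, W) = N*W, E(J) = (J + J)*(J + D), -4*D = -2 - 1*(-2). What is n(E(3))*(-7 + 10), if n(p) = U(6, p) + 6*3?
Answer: 378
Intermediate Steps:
D = 0 (D = -(-2 - 1*(-2))/4 = -(-2 + 2)/4 = -1/4*0 = 0)
E(J) = 2*J**2 (E(J) = (J + J)*(J + 0) = (2*J)*J = 2*J**2)
n(p) = 18 + 6*p (n(p) = 6*p + 6*3 = 6*p + 18 = 18 + 6*p)
n(E(3))*(-7 + 10) = (18 + 6*(2*3**2))*(-7 + 10) = (18 + 6*(2*9))*3 = (18 + 6*18)*3 = (18 + 108)*3 = 126*3 = 378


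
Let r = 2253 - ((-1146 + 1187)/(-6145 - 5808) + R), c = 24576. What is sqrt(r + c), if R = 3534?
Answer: 2*sqrt(832063797182)/11953 ≈ 152.63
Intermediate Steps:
r = -15311752/11953 (r = 2253 - ((-1146 + 1187)/(-6145 - 5808) + 3534) = 2253 - (41/(-11953) + 3534) = 2253 - (41*(-1/11953) + 3534) = 2253 - (-41/11953 + 3534) = 2253 - 1*42241861/11953 = 2253 - 42241861/11953 = -15311752/11953 ≈ -1281.0)
sqrt(r + c) = sqrt(-15311752/11953 + 24576) = sqrt(278445176/11953) = 2*sqrt(832063797182)/11953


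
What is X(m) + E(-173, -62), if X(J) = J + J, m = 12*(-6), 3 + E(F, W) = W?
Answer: -209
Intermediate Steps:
E(F, W) = -3 + W
m = -72
X(J) = 2*J
X(m) + E(-173, -62) = 2*(-72) + (-3 - 62) = -144 - 65 = -209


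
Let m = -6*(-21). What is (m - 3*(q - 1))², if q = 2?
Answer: 15129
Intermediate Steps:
m = 126
(m - 3*(q - 1))² = (126 - 3*(2 - 1))² = (126 - 3*1)² = (126 - 3)² = 123² = 15129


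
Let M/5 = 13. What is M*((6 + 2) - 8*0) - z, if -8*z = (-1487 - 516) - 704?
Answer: 1453/8 ≈ 181.63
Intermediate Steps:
M = 65 (M = 5*13 = 65)
z = 2707/8 (z = -((-1487 - 516) - 704)/8 = -(-2003 - 704)/8 = -⅛*(-2707) = 2707/8 ≈ 338.38)
M*((6 + 2) - 8*0) - z = 65*((6 + 2) - 8*0) - 1*2707/8 = 65*(8 + 0) - 2707/8 = 65*8 - 2707/8 = 520 - 2707/8 = 1453/8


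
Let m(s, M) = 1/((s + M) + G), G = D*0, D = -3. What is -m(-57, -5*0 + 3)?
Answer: 1/54 ≈ 0.018519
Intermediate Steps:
G = 0 (G = -3*0 = 0)
m(s, M) = 1/(M + s) (m(s, M) = 1/((s + M) + 0) = 1/((M + s) + 0) = 1/(M + s))
-m(-57, -5*0 + 3) = -1/((-5*0 + 3) - 57) = -1/((0 + 3) - 57) = -1/(3 - 57) = -1/(-54) = -1*(-1/54) = 1/54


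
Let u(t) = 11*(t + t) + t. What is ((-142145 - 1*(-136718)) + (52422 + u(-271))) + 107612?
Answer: 148374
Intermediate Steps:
u(t) = 23*t (u(t) = 11*(2*t) + t = 22*t + t = 23*t)
((-142145 - 1*(-136718)) + (52422 + u(-271))) + 107612 = ((-142145 - 1*(-136718)) + (52422 + 23*(-271))) + 107612 = ((-142145 + 136718) + (52422 - 6233)) + 107612 = (-5427 + 46189) + 107612 = 40762 + 107612 = 148374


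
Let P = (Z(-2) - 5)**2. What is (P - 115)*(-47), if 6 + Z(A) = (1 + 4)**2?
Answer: -3807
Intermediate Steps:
Z(A) = 19 (Z(A) = -6 + (1 + 4)**2 = -6 + 5**2 = -6 + 25 = 19)
P = 196 (P = (19 - 5)**2 = 14**2 = 196)
(P - 115)*(-47) = (196 - 115)*(-47) = 81*(-47) = -3807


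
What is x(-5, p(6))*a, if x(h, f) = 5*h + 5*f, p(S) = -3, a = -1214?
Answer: 48560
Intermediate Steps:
x(h, f) = 5*f + 5*h
x(-5, p(6))*a = (5*(-3) + 5*(-5))*(-1214) = (-15 - 25)*(-1214) = -40*(-1214) = 48560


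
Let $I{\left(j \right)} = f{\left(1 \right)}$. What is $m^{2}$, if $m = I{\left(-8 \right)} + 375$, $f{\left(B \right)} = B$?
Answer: $141376$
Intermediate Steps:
$I{\left(j \right)} = 1$
$m = 376$ ($m = 1 + 375 = 376$)
$m^{2} = 376^{2} = 141376$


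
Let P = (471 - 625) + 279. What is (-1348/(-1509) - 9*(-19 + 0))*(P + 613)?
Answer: 63809202/503 ≈ 1.2686e+5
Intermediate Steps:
P = 125 (P = -154 + 279 = 125)
(-1348/(-1509) - 9*(-19 + 0))*(P + 613) = (-1348/(-1509) - 9*(-19 + 0))*(125 + 613) = (-1348*(-1/1509) - 9*(-19))*738 = (1348/1509 + 171)*738 = (259387/1509)*738 = 63809202/503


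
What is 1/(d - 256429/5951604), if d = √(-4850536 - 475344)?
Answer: -1526163862116/188651138735353110121 - 70843180345632*I*√1331470/188651138735353110121 ≈ -8.0899e-9 - 0.00043332*I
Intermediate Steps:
d = 2*I*√1331470 (d = √(-5325880) = 2*I*√1331470 ≈ 2307.8*I)
1/(d - 256429/5951604) = 1/(2*I*√1331470 - 256429/5951604) = 1/(-256429/5951604 + 2*I*√1331470)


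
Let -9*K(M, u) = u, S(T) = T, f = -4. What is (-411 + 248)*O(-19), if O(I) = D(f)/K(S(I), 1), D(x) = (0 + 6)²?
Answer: 52812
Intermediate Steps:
K(M, u) = -u/9
D(x) = 36 (D(x) = 6² = 36)
O(I) = -324 (O(I) = 36/((-⅑*1)) = 36/(-⅑) = 36*(-9) = -324)
(-411 + 248)*O(-19) = (-411 + 248)*(-324) = -163*(-324) = 52812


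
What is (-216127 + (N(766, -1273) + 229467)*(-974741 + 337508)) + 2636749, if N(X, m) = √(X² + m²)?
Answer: -146221524189 - 637233*√2207285 ≈ -1.4717e+11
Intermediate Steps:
(-216127 + (N(766, -1273) + 229467)*(-974741 + 337508)) + 2636749 = (-216127 + (√(766² + (-1273)²) + 229467)*(-974741 + 337508)) + 2636749 = (-216127 + (√(586756 + 1620529) + 229467)*(-637233)) + 2636749 = (-216127 + (√2207285 + 229467)*(-637233)) + 2636749 = (-216127 + (229467 + √2207285)*(-637233)) + 2636749 = (-216127 + (-146223944811 - 637233*√2207285)) + 2636749 = (-146224160938 - 637233*√2207285) + 2636749 = -146221524189 - 637233*√2207285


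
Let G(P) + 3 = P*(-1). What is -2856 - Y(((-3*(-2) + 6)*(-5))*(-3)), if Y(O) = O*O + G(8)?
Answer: -35245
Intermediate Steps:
G(P) = -3 - P (G(P) = -3 + P*(-1) = -3 - P)
Y(O) = -11 + O² (Y(O) = O*O + (-3 - 1*8) = O² + (-3 - 8) = O² - 11 = -11 + O²)
-2856 - Y(((-3*(-2) + 6)*(-5))*(-3)) = -2856 - (-11 + (((-3*(-2) + 6)*(-5))*(-3))²) = -2856 - (-11 + (((6 + 6)*(-5))*(-3))²) = -2856 - (-11 + ((12*(-5))*(-3))²) = -2856 - (-11 + (-60*(-3))²) = -2856 - (-11 + 180²) = -2856 - (-11 + 32400) = -2856 - 1*32389 = -2856 - 32389 = -35245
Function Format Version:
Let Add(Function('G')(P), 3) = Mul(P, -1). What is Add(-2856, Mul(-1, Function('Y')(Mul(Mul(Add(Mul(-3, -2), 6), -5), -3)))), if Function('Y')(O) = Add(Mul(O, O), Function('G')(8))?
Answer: -35245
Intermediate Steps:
Function('G')(P) = Add(-3, Mul(-1, P)) (Function('G')(P) = Add(-3, Mul(P, -1)) = Add(-3, Mul(-1, P)))
Function('Y')(O) = Add(-11, Pow(O, 2)) (Function('Y')(O) = Add(Mul(O, O), Add(-3, Mul(-1, 8))) = Add(Pow(O, 2), Add(-3, -8)) = Add(Pow(O, 2), -11) = Add(-11, Pow(O, 2)))
Add(-2856, Mul(-1, Function('Y')(Mul(Mul(Add(Mul(-3, -2), 6), -5), -3)))) = Add(-2856, Mul(-1, Add(-11, Pow(Mul(Mul(Add(Mul(-3, -2), 6), -5), -3), 2)))) = Add(-2856, Mul(-1, Add(-11, Pow(Mul(Mul(Add(6, 6), -5), -3), 2)))) = Add(-2856, Mul(-1, Add(-11, Pow(Mul(Mul(12, -5), -3), 2)))) = Add(-2856, Mul(-1, Add(-11, Pow(Mul(-60, -3), 2)))) = Add(-2856, Mul(-1, Add(-11, Pow(180, 2)))) = Add(-2856, Mul(-1, Add(-11, 32400))) = Add(-2856, Mul(-1, 32389)) = Add(-2856, -32389) = -35245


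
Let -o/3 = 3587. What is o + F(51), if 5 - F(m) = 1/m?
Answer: -548557/51 ≈ -10756.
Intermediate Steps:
o = -10761 (o = -3*3587 = -10761)
F(m) = 5 - 1/m
o + F(51) = -10761 + (5 - 1/51) = -10761 + 254/51 = -548557/51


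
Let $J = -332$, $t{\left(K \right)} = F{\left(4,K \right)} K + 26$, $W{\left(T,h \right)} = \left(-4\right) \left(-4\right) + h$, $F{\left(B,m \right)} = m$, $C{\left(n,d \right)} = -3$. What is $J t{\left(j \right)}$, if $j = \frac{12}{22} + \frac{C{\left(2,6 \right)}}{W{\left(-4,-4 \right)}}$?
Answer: $- \frac{4191915}{484} \approx -8661.0$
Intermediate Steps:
$W{\left(T,h \right)} = 16 + h$
$j = \frac{13}{44}$ ($j = \frac{12}{22} - \frac{3}{16 - 4} = 12 \cdot \frac{1}{22} - \frac{3}{12} = \frac{6}{11} - \frac{1}{4} = \frac{13}{44} \approx 0.29545$)
$t{\left(K \right)} = 26 + K^{2}$ ($t{\left(K \right)} = K K + 26 = K^{2} + 26 = 26 + K^{2}$)
$J t{\left(j \right)} = - 332 \left(26 + \left(\frac{13}{44}\right)^{2}\right) = - 332 \left(26 + \frac{169}{1936}\right) = \left(-332\right) \frac{50505}{1936} = - \frac{4191915}{484}$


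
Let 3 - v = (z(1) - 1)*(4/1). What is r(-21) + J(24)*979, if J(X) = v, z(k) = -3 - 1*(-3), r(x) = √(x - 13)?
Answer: 6853 + I*√34 ≈ 6853.0 + 5.831*I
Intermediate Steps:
r(x) = √(-13 + x)
z(k) = 0 (z(k) = -3 + 3 = 0)
v = 7 (v = 3 - (0 - 1)*4/1 = 3 - (-1)*4*1 = 3 - (-1)*4 = 3 - 1*(-4) = 3 + 4 = 7)
J(X) = 7
r(-21) + J(24)*979 = √(-13 - 21) + 7*979 = √(-34) + 6853 = I*√34 + 6853 = 6853 + I*√34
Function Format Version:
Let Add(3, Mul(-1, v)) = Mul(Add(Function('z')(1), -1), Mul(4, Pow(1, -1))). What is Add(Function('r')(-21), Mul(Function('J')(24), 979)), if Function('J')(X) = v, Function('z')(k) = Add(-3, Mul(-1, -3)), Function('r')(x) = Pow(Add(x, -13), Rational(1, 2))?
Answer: Add(6853, Mul(I, Pow(34, Rational(1, 2)))) ≈ Add(6853.0, Mul(5.8310, I))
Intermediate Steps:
Function('r')(x) = Pow(Add(-13, x), Rational(1, 2))
Function('z')(k) = 0 (Function('z')(k) = Add(-3, 3) = 0)
v = 7 (v = Add(3, Mul(-1, Mul(Add(0, -1), Mul(4, Pow(1, -1))))) = Add(3, Mul(-1, Mul(-1, Mul(4, 1)))) = Add(3, Mul(-1, Mul(-1, 4))) = Add(3, Mul(-1, -4)) = Add(3, 4) = 7)
Function('J')(X) = 7
Add(Function('r')(-21), Mul(Function('J')(24), 979)) = Add(Pow(Add(-13, -21), Rational(1, 2)), Mul(7, 979)) = Add(Pow(-34, Rational(1, 2)), 6853) = Add(Mul(I, Pow(34, Rational(1, 2))), 6853) = Add(6853, Mul(I, Pow(34, Rational(1, 2))))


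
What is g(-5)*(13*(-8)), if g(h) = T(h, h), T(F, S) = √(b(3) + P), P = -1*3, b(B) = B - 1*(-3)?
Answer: -104*√3 ≈ -180.13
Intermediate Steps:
b(B) = 3 + B (b(B) = B + 3 = 3 + B)
P = -3
T(F, S) = √3 (T(F, S) = √((3 + 3) - 3) = √(6 - 3) = √3)
g(h) = √3
g(-5)*(13*(-8)) = √3*(13*(-8)) = √3*(-104) = -104*√3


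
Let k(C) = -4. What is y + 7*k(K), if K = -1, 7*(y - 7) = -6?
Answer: -153/7 ≈ -21.857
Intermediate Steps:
y = 43/7 (y = 7 + (⅐)*(-6) = 7 - 6/7 = 43/7 ≈ 6.1429)
y + 7*k(K) = 43/7 + 7*(-4) = 43/7 - 28 = -153/7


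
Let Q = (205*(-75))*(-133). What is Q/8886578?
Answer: 2044875/8886578 ≈ 0.23011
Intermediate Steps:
Q = 2044875 (Q = -15375*(-133) = 2044875)
Q/8886578 = 2044875/8886578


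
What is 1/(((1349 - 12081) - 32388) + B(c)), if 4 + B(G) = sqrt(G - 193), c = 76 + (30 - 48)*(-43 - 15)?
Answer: -43124/1859678449 - 3*sqrt(103)/1859678449 ≈ -2.3205e-5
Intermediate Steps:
c = 1120 (c = 76 - 18*(-58) = 76 + 1044 = 1120)
B(G) = -4 + sqrt(-193 + G) (B(G) = -4 + sqrt(G - 193) = -4 + sqrt(-193 + G))
1/(((1349 - 12081) - 32388) + B(c)) = 1/(((1349 - 12081) - 32388) + (-4 + sqrt(-193 + 1120))) = 1/((-10732 - 32388) + (-4 + sqrt(927))) = 1/(-43120 + (-4 + 3*sqrt(103))) = 1/(-43124 + 3*sqrt(103))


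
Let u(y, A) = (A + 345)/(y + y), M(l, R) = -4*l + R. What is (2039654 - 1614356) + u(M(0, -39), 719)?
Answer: 16586090/39 ≈ 4.2528e+5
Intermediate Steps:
M(l, R) = R - 4*l
u(y, A) = (345 + A)/(2*y) (u(y, A) = (345 + A)/((2*y)) = (345 + A)*(1/(2*y)) = (345 + A)/(2*y))
(2039654 - 1614356) + u(M(0, -39), 719) = (2039654 - 1614356) + (345 + 719)/(2*(-39 - 4*0)) = 425298 + (½)*1064/(-39 + 0) = 425298 + (½)*1064/(-39) = 425298 + (½)*(-1/39)*1064 = 425298 - 532/39 = 16586090/39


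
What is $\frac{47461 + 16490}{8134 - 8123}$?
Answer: $\frac{63951}{11} \approx 5813.7$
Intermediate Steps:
$\frac{47461 + 16490}{8134 - 8123} = \frac{63951}{11}$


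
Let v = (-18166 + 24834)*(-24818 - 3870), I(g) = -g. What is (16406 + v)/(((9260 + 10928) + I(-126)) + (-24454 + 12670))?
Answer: -95637589/4265 ≈ -22424.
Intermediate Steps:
v = -191291584 (v = 6668*(-28688) = -191291584)
(16406 + v)/(((9260 + 10928) + I(-126)) + (-24454 + 12670)) = (16406 - 191291584)/(((9260 + 10928) - 1*(-126)) + (-24454 + 12670)) = -191275178/((20188 + 126) - 11784) = -191275178/(20314 - 11784) = -191275178/8530 = -191275178*1/8530 = -95637589/4265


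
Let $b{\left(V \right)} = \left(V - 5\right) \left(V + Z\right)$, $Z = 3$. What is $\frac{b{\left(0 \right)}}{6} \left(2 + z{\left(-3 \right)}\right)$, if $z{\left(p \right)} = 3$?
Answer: $- \frac{25}{2} \approx -12.5$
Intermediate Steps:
$b{\left(V \right)} = \left(-5 + V\right) \left(3 + V\right)$ ($b{\left(V \right)} = \left(V - 5\right) \left(V + 3\right) = \left(-5 + V\right) \left(3 + V\right)$)
$\frac{b{\left(0 \right)}}{6} \left(2 + z{\left(-3 \right)}\right) = \frac{-15 + 0^{2} - 0}{6} \left(2 + 3\right) = \left(-15 + 0 + 0\right) \frac{1}{6} \cdot 5 = \left(-15\right) \frac{1}{6} \cdot 5 = \left(- \frac{5}{2}\right) 5 = - \frac{25}{2}$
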